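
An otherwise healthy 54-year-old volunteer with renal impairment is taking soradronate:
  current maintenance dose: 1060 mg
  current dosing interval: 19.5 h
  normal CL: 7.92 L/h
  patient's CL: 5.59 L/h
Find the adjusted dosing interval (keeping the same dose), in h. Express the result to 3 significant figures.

27.6 h

To keep the same average steady-state level, dosing rate must scale with clearance.
CL ratio = 5.59 / 7.92 = 0.7058
New interval (same dose) = 19.5 / 0.7058 = 27.63 h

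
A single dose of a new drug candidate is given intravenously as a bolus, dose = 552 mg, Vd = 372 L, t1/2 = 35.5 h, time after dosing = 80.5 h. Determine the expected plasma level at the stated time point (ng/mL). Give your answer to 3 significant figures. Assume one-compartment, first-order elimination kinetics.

308 ng/mL

C₀ = Dose / Vd = 552.0 / 372 = 1.484 mg/L
k = ln2 / t½ = 0.693147 / 35.5 = 0.01953 h⁻¹
C = C₀ · e^(−k·t) = 1.484 × e^(−0.01953 × 80.5)
  = 1.484 × 0.2076 = 0.3081 mg/L
Convert: 0.3081 mg/L × 1000 = 308.1 ng/mL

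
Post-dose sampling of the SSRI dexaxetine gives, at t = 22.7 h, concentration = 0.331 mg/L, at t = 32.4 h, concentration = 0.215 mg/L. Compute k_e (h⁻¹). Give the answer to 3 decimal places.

0.044 h⁻¹

k = ln(C₁/C₂) / (t₂ − t₁) = ln(0.331/0.215) / (32.4 − 22.7)
  = 0.4315 / 9.700 = 0.04448 h⁻¹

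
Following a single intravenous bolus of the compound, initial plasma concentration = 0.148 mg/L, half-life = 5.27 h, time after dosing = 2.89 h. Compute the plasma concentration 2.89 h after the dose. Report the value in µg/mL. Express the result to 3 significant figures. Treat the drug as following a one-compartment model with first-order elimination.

k = ln2 / t½ = 0.693147 / 5.27 = 0.1315 h⁻¹
C = C₀ · e^(−k·t) = 0.1480 × e^(−0.1315 × 2.89)
  = 0.1480 × 0.6838 = 0.1012 mg/L
(0.1012 mg/L = 0.1012 µg/mL)

0.101 µg/mL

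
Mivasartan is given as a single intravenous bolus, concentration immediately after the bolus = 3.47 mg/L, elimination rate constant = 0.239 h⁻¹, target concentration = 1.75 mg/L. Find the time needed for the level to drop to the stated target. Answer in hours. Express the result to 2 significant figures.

t = ln(C₀ / C) / k = ln(3.470 / 1.75) / 0.2390
  = ln(1.983) / 0.2390 = 0.6846 / 0.2390 = 2.864 h

2.9 h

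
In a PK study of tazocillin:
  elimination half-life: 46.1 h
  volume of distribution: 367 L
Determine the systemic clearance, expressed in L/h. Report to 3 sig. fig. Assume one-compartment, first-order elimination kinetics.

5.52 L/h

k = ln2 / t½ = 0.693147 / 46.1 = 0.01504 h⁻¹
CL = k × Vd = 0.01504 × 367 = 5.520 L/h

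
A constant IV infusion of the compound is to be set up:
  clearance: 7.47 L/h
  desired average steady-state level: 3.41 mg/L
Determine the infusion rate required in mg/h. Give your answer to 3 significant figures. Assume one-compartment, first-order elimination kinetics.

At steady state, infusion rate R₀ = Css × CL = 3.41 × 7.470 = 25.47 mg/h

25.5 mg/h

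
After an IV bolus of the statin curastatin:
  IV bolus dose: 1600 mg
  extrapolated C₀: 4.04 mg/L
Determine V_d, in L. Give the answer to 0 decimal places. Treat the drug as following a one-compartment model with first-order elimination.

Vd = Dose / C₀ = 1600 / 4.04 = 396.0 L

396 L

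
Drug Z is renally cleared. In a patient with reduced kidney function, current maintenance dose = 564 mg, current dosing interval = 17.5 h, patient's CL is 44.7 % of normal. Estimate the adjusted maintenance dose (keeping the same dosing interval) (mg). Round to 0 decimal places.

To keep the same average steady-state level, dosing rate must scale with clearance.
CL ratio = 44.7 / 100 = 0.4470
New dose (same interval) = 564 × 0.4470 = 252.1 mg

252 mg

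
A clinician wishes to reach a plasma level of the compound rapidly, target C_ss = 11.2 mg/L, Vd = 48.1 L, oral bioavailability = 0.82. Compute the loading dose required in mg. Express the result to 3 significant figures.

LD = Css × Vd / F = 11.2 × 48.1 / 0.82 = 657.0 mg

657 mg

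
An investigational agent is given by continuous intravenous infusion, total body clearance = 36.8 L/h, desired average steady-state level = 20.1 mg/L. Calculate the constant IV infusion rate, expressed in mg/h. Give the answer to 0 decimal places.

At steady state, infusion rate R₀ = Css × CL = 20.1 × 36.80 = 739.7 mg/h

740 mg/h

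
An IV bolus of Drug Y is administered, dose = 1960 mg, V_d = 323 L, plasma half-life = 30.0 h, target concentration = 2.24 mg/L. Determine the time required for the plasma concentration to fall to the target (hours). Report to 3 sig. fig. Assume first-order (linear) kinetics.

C₀ = Dose / Vd = 1960 / 323 = 6.068 mg/L
k = ln2 / t½ = 0.693147 / 30.0 = 0.02310 h⁻¹
t = ln(C₀ / C) / k = ln(6.068 / 2.24) / 0.02310
  = ln(2.709) / 0.02310 = 0.9966 / 0.02310 = 43.14 h

43.1 h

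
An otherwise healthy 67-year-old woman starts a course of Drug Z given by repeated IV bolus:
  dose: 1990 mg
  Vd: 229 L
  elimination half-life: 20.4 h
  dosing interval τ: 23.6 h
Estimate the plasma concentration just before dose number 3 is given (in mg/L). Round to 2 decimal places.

C₀ per dose = Dose / Vd = 1990 / 229 = 8.690 mg/L
k = ln2 / t½ = 0.693147 / 20.4 = 0.03398 h⁻¹
Fraction remaining after one interval: r = e^(−kτ) = e^(−0.03398 × 23.6) = 0.4485
Before dose 3, 2 doses have been given (aged 1τ, 2τ).
C_trough = C₀ × (r + r²) = 8.690 × (0.4485 + 0.2012) = 5.646 mg/L

5.65 mg/L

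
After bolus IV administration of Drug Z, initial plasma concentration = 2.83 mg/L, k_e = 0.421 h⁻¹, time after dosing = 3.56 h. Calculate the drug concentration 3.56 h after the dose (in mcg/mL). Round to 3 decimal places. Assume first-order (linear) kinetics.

C = C₀ · e^(−k·t) = 2.830 × e^(−0.4210 × 3.56)
  = 2.830 × 0.2234 = 0.6322 mg/L
(0.6322 mg/L = 0.6322 mcg/mL)

0.632 mcg/mL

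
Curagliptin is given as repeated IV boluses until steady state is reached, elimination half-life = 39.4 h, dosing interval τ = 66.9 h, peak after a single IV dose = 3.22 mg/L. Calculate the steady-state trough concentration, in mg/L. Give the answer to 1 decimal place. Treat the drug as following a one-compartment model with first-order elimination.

1.4 mg/L

k = ln2 / t½ = 0.693147 / 39.4 = 0.01759 h⁻¹
e^(−kτ) = e^(−0.01759 × 66.9) = 0.3083
Accumulation ratio R = 1 / (1 − e^(−kτ)) = 1 / (1 − 0.3083) = 1.446
Steady-state trough = C₀ × R × e^(−kτ) = 3.22 × 1.446 × 0.3083 = 1.435 mg/L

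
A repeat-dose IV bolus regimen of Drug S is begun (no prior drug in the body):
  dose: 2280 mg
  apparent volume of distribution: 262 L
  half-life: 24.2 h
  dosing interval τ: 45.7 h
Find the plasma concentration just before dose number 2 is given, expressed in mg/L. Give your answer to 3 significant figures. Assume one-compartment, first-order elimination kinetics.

C₀ per dose = Dose / Vd = 2280 / 262 = 8.702 mg/L
k = ln2 / t½ = 0.693147 / 24.2 = 0.02864 h⁻¹
Fraction remaining after one interval: r = e^(−kτ) = e^(−0.02864 × 45.7) = 0.2701
Before dose 2, 1 dose has been given (aged 1τ).
C_trough = C₀ × r = 8.702 × 0.2701 = 2.350 mg/L

2.35 mg/L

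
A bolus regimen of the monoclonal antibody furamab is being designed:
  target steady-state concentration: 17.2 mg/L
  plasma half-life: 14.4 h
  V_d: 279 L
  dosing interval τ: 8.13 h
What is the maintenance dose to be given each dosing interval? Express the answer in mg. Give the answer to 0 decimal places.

1878 mg

k = ln2 / t½ = 0.693147 / 14.4 = 0.04814 h⁻¹
CL = k × Vd = 0.04814 × 279 = 13.43 L/h
At steady state, Dose/τ = Css × CL.
Dose = Css × CL × τ = 17.2 × 13.43 × 8.13 = 1878 mg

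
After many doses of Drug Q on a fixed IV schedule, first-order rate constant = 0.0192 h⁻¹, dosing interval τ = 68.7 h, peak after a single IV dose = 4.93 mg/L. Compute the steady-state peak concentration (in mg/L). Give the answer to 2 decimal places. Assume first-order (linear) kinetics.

e^(−kτ) = e^(−0.01920 × 68.7) = 0.2674
Accumulation ratio R = 1 / (1 − e^(−kτ)) = 1 / (1 − 0.2674) = 1.365
Steady-state peak = C₀ × R = 4.93 × 1.365 = 6.729 mg/L

6.73 mg/L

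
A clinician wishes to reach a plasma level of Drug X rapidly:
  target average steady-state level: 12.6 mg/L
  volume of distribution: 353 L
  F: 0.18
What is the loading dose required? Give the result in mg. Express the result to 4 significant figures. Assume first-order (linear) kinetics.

LD = Css × Vd / F = 12.6 × 353 / 0.18 = 24710 mg

24710 mg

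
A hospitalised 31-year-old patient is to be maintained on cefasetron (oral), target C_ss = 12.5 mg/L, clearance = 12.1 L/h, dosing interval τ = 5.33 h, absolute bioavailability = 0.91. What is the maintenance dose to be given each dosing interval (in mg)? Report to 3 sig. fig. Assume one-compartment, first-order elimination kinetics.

886 mg

At steady state, F × (Dose/τ) = Css × CL.
Dose = Css × CL × τ / F = 12.5 × 12.10 × 5.33 / 0.91 = 885.9 mg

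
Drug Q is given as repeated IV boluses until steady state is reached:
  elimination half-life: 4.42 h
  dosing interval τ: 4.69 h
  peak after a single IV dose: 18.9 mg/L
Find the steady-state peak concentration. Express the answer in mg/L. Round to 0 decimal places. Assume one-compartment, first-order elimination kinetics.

36 mg/L

k = ln2 / t½ = 0.693147 / 4.42 = 0.1568 h⁻¹
e^(−kτ) = e^(−0.1568 × 4.69) = 0.4793
Accumulation ratio R = 1 / (1 − e^(−kτ)) = 1 / (1 − 0.4793) = 1.920
Steady-state peak = C₀ × R = 18.9 × 1.920 = 36.29 mg/L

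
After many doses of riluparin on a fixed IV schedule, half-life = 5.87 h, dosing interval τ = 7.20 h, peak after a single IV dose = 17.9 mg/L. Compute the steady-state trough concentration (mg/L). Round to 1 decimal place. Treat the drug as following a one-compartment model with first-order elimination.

13.4 mg/L

k = ln2 / t½ = 0.693147 / 5.87 = 0.1181 h⁻¹
e^(−kτ) = e^(−0.1181 × 7.20) = 0.4273
Accumulation ratio R = 1 / (1 − e^(−kτ)) = 1 / (1 − 0.4273) = 1.746
Steady-state trough = C₀ × R × e^(−kτ) = 17.9 × 1.746 × 0.4273 = 13.35 mg/L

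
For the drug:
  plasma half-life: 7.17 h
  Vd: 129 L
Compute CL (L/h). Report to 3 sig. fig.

k = ln2 / t½ = 0.693147 / 7.17 = 0.09667 h⁻¹
CL = k × Vd = 0.09667 × 129 = 12.47 L/h

12.5 L/h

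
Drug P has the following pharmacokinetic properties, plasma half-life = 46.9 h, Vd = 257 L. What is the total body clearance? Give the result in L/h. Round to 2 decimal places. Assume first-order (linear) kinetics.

3.80 L/h

k = ln2 / t½ = 0.693147 / 46.9 = 0.01478 h⁻¹
CL = k × Vd = 0.01478 × 257 = 3.798 L/h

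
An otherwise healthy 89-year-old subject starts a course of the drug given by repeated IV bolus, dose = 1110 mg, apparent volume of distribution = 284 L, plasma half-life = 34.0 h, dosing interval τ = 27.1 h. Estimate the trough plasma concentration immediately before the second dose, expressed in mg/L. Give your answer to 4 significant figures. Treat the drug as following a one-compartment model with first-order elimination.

C₀ per dose = Dose / Vd = 1110 / 284 = 3.908 mg/L
k = ln2 / t½ = 0.693147 / 34.0 = 0.02039 h⁻¹
Fraction remaining after one interval: r = e^(−kτ) = e^(−0.02039 × 27.1) = 0.5755
Before dose 2, 1 dose has been given (aged 1τ).
C_trough = C₀ × r = 3.908 × 0.5755 = 2.249 mg/L

2.249 mg/L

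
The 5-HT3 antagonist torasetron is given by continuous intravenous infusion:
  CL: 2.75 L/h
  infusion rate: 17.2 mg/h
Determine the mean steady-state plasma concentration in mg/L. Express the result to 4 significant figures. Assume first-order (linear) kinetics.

6.255 mg/L

At steady state Css = R₀ / CL = 17.2 / 2.750 = 6.255 mg/L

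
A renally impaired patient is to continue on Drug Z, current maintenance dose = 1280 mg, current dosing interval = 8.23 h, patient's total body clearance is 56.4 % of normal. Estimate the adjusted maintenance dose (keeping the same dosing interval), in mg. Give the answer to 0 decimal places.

722 mg

To keep the same average steady-state level, dosing rate must scale with clearance.
CL ratio = 56.4 / 100 = 0.5640
New dose (same interval) = 1280 × 0.5640 = 721.9 mg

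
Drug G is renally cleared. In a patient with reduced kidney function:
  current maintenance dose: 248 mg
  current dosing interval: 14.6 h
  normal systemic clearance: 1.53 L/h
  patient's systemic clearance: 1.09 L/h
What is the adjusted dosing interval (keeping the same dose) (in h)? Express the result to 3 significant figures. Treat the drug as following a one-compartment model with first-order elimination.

To keep the same average steady-state level, dosing rate must scale with clearance.
CL ratio = 1.09 / 1.53 = 0.7124
New interval (same dose) = 14.6 / 0.7124 = 20.49 h

20.5 h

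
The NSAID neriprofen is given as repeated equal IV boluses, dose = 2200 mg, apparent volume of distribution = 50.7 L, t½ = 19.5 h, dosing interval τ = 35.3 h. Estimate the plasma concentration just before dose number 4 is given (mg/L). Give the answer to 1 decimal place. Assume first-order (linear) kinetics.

C₀ per dose = Dose / Vd = 2200 / 50.7 = 43.39 mg/L
k = ln2 / t½ = 0.693147 / 19.5 = 0.03555 h⁻¹
Fraction remaining after one interval: r = e^(−kτ) = e^(−0.03555 × 35.3) = 0.2851
Before dose 4, 3 doses have been given (aged 1τ, 2τ, 3τ).
C_trough = C₀ × (r + r² + … + r^3) = C₀ × r(1−r^3)/(1−r)
        = 43.39 × 0.2851 × (1 − 0.02317) / (1 − 0.2851) = 16.90 mg/L

16.9 mg/L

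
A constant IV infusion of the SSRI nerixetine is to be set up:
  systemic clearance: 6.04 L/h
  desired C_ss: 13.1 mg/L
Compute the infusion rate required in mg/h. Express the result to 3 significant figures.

At steady state, infusion rate R₀ = Css × CL = 13.1 × 6.040 = 79.12 mg/h

79.1 mg/h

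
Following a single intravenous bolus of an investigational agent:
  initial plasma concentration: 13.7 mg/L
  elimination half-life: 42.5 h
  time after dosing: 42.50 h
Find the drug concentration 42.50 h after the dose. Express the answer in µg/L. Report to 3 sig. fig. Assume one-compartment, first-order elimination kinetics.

6850 µg/L

k = ln2 / t½ = 0.693147 / 42.5 = 0.01631 h⁻¹
t / t½ = 42.50 / 42.5 = 1 half-lives
C = C₀ × (1/2)^1 = 13.70 × 0.5000 = 6.850 mg/L
Convert: 6.850 mg/L × 1000 = 6850 µg/L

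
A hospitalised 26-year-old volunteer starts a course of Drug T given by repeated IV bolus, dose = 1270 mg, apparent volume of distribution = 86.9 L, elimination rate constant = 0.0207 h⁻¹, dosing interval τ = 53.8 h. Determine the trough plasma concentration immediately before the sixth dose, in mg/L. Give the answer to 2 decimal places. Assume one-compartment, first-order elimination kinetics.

C₀ per dose = Dose / Vd = 1270 / 86.9 = 14.61 mg/L
Fraction remaining after one interval: r = e^(−kτ) = e^(−0.02070 × 53.8) = 0.3284
Before dose 6, 5 doses have been given (aged 1τ, 2τ, 3τ, 4τ, 5τ).
C_trough = C₀ × (r + r² + … + r^5) = C₀ × r(1−r^5)/(1−r)
        = 14.61 × 0.3284 × (1 − 0.003820) / (1 − 0.3284) = 7.117 mg/L

7.12 mg/L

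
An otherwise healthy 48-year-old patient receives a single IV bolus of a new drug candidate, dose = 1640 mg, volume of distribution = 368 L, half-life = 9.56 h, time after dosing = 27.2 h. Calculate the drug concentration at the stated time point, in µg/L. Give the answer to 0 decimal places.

620 µg/L

C₀ = Dose / Vd = 1640 / 368 = 4.457 mg/L
k = ln2 / t½ = 0.693147 / 9.56 = 0.07250 h⁻¹
C = C₀ · e^(−k·t) = 4.457 × e^(−0.07250 × 27.2)
  = 4.457 × 0.1392 = 0.6204 mg/L
Convert: 0.6204 mg/L × 1000 = 620.4 µg/L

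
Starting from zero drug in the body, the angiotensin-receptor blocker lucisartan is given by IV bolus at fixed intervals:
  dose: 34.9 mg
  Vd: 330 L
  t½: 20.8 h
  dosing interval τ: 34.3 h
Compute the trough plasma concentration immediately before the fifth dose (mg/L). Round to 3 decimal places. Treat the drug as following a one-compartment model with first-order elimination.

0.049 mg/L

C₀ per dose = Dose / Vd = 34.9 / 330 = 0.1058 mg/L
k = ln2 / t½ = 0.693147 / 20.8 = 0.03332 h⁻¹
Fraction remaining after one interval: r = e^(−kτ) = e^(−0.03332 × 34.3) = 0.3189
Before dose 5, 4 doses have been given (aged 1τ, 2τ, 3τ, 4τ).
C_trough = C₀ × (r + r² + … + r^4) = C₀ × r(1−r^4)/(1−r)
        = 0.1058 × 0.3189 × (1 − 0.01034) / (1 − 0.3189) = 0.04902 mg/L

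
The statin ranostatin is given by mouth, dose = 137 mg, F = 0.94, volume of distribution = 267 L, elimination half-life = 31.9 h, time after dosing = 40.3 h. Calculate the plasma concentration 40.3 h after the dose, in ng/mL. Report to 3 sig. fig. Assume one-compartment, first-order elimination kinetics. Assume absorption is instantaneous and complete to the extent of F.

Amount reaching circulation = F × Dose = 0.94 × 137.0 = 128.8 mg
C₀ = F·Dose / Vd = 128.8 / 267 = 0.4824 mg/L
k = ln2 / t½ = 0.693147 / 31.9 = 0.02173 h⁻¹
C = C₀ · e^(−k·t) = 0.4824 × e^(−0.02173 × 40.3)
  = 0.4824 × 0.4166 = 0.2010 mg/L
Convert: 0.2010 mg/L × 1000 = 201.0 ng/mL

201 ng/mL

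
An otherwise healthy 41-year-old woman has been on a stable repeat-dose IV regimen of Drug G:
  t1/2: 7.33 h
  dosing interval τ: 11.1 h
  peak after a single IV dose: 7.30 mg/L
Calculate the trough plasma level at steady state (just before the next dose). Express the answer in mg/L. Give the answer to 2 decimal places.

3.93 mg/L

k = ln2 / t½ = 0.693147 / 7.33 = 0.09456 h⁻¹
e^(−kτ) = e^(−0.09456 × 11.1) = 0.3501
Accumulation ratio R = 1 / (1 − e^(−kτ)) = 1 / (1 − 0.3501) = 1.539
Steady-state trough = C₀ × R × e^(−kτ) = 7.30 × 1.539 × 0.3501 = 3.933 mg/L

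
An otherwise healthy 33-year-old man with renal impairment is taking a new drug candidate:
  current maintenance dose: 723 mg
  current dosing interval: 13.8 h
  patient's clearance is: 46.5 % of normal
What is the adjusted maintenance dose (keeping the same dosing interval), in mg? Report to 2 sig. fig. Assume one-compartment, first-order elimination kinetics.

340 mg

To keep the same average steady-state level, dosing rate must scale with clearance.
CL ratio = 46.5 / 100 = 0.4650
New dose (same interval) = 723 × 0.4650 = 336.2 mg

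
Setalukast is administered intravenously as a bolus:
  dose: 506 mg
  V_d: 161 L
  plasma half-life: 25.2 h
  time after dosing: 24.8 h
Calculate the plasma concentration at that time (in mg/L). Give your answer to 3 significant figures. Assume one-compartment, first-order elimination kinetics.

C₀ = Dose / Vd = 506.0 / 161 = 3.143 mg/L
k = ln2 / t½ = 0.693147 / 25.2 = 0.02751 h⁻¹
C = C₀ · e^(−k·t) = 3.143 × e^(−0.02751 × 24.8)
  = 3.143 × 0.5055 = 1.589 mg/L

1.59 mg/L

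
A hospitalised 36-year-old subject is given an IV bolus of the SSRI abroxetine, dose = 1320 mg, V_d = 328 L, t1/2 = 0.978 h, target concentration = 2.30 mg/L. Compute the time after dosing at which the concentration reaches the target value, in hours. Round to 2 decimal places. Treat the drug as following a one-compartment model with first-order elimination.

C₀ = Dose / Vd = 1320 / 328 = 4.024 mg/L
k = ln2 / t½ = 0.693147 / 0.978 = 0.7087 h⁻¹
t = ln(C₀ / C) / k = ln(4.024 / 2.30) / 0.7087
  = ln(1.750) / 0.7087 = 0.5596 / 0.7087 = 0.7896 h

0.79 h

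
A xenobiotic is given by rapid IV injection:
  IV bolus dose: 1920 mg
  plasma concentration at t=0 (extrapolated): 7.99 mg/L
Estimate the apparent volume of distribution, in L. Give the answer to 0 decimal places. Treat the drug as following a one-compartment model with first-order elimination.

Vd = Dose / C₀ = 1920 / 7.99 = 240.3 L

240 L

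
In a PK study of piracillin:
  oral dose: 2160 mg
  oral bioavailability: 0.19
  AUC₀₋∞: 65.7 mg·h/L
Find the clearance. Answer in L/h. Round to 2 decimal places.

6.25 L/h

CL = F·Dose / AUC = 0.19 × 2160 / 65.7 = 6.247 L/h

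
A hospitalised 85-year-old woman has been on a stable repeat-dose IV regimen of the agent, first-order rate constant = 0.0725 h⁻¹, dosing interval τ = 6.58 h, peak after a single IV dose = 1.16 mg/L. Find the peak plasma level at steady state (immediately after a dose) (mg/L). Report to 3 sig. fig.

3.06 mg/L

e^(−kτ) = e^(−0.07250 × 6.58) = 0.6206
Accumulation ratio R = 1 / (1 − e^(−kτ)) = 1 / (1 − 0.6206) = 2.636
Steady-state peak = C₀ × R = 1.16 × 2.636 = 3.058 mg/L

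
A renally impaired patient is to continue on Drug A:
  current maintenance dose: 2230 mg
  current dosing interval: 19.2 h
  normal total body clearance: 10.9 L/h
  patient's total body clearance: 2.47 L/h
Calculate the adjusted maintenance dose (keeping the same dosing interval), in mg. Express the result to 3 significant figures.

To keep the same average steady-state level, dosing rate must scale with clearance.
CL ratio = 2.47 / 10.9 = 0.2266
New dose (same interval) = 2230 × 0.2266 = 505.3 mg

505 mg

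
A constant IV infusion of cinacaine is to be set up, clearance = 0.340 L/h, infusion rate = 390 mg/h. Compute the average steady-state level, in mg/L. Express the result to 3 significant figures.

At steady state Css = R₀ / CL = 390 / 0.3400 = 1147 mg/L

1150 mg/L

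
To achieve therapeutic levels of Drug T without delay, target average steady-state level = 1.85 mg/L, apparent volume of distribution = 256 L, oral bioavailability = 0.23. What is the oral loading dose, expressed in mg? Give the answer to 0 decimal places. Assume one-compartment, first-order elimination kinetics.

LD = Css × Vd / F = 1.85 × 256 / 0.23 = 2059 mg

2059 mg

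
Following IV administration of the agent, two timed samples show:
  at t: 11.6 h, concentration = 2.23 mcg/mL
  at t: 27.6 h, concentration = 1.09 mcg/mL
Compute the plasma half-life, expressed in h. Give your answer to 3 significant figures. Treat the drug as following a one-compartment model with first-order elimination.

15.5 h

k = ln(C₁/C₂) / (t₂ − t₁) = ln(2.23/1.09) / (27.6 − 11.6)
  = 0.7158 / 16.00 = 0.04474 h⁻¹
t½ = ln2 / k = 0.693147 / 0.04474 = 15.49 h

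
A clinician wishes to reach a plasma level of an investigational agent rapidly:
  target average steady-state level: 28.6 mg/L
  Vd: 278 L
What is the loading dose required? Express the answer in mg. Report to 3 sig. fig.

7950 mg

LD = Css × Vd = 28.6 × 278 = 7951 mg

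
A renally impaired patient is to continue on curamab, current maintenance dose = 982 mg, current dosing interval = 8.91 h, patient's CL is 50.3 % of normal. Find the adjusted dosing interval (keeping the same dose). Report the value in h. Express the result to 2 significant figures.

To keep the same average steady-state level, dosing rate must scale with clearance.
CL ratio = 50.3 / 100 = 0.5030
New interval (same dose) = 8.91 / 0.5030 = 17.71 h

18 h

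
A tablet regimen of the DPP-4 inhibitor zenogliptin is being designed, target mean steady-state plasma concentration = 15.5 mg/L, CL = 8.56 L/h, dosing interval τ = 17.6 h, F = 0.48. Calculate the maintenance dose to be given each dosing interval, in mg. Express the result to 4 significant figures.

4865 mg

At steady state, F × (Dose/τ) = Css × CL.
Dose = Css × CL × τ / F = 15.5 × 8.560 × 17.6 / 0.48 = 4865 mg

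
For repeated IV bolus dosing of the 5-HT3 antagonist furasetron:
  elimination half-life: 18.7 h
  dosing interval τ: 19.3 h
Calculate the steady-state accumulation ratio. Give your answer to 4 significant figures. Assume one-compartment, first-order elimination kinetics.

k = ln2 / t½ = 0.693147 / 18.7 = 0.03707 h⁻¹
e^(−kτ) = e^(−0.03707 × 19.3) = 0.4890
Accumulation ratio R = 1 / (1 − e^(−kτ)) = 1 / (1 − 0.4890) = 1.957

1.957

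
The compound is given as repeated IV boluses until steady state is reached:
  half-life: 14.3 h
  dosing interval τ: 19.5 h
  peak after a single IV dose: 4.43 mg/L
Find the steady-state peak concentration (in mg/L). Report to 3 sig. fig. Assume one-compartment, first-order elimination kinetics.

7.25 mg/L

k = ln2 / t½ = 0.693147 / 14.3 = 0.04847 h⁻¹
e^(−kτ) = e^(−0.04847 × 19.5) = 0.3886
Accumulation ratio R = 1 / (1 − e^(−kτ)) = 1 / (1 − 0.3886) = 1.636
Steady-state peak = C₀ × R = 4.43 × 1.636 = 7.247 mg/L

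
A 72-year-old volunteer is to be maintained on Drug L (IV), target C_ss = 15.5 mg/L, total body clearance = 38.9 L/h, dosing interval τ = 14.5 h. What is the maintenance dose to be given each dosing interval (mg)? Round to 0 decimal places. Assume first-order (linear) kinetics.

8743 mg

At steady state, Dose/τ = Css × CL.
Dose = Css × CL × τ = 15.5 × 38.90 × 14.5 = 8743 mg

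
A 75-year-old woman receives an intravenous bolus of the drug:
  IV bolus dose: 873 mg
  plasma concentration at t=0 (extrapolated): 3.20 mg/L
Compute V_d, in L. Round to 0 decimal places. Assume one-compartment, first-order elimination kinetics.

273 L

Vd = Dose / C₀ = 873.0 / 3.20 = 272.8 L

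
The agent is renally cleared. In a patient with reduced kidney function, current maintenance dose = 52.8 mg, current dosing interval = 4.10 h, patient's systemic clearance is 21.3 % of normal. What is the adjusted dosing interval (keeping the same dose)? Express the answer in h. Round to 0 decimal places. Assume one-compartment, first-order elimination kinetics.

To keep the same average steady-state level, dosing rate must scale with clearance.
CL ratio = 21.3 / 100 = 0.2130
New interval (same dose) = 4.10 / 0.2130 = 19.25 h

19 h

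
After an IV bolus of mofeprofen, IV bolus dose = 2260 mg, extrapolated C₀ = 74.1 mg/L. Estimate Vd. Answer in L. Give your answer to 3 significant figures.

Vd = Dose / C₀ = 2260 / 74.1 = 30.50 L

30.5 L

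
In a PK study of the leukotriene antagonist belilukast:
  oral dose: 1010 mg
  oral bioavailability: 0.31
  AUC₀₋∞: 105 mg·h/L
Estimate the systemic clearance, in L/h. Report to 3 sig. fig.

2.98 L/h

CL = F·Dose / AUC = 0.31 × 1010 / 105 = 2.982 L/h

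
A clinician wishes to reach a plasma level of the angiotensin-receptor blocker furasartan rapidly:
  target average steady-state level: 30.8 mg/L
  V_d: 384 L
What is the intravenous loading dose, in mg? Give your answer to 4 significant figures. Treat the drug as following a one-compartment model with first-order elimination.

11830 mg

LD = Css × Vd = 30.8 × 384 = 11830 mg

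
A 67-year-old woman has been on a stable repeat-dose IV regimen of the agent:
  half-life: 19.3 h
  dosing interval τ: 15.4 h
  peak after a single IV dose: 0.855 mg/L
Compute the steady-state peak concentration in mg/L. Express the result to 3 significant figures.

k = ln2 / t½ = 0.693147 / 19.3 = 0.03591 h⁻¹
e^(−kτ) = e^(−0.03591 × 15.4) = 0.5752
Accumulation ratio R = 1 / (1 − e^(−kτ)) = 1 / (1 − 0.5752) = 2.354
Steady-state peak = C₀ × R = 0.855 × 2.354 = 2.013 mg/L

2.01 mg/L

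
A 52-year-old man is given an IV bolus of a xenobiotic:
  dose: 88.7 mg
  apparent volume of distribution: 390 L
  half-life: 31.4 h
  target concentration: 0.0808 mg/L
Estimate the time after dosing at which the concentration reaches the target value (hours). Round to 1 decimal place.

46.9 h

C₀ = Dose / Vd = 88.70 / 390 = 0.2274 mg/L
k = ln2 / t½ = 0.693147 / 31.4 = 0.02207 h⁻¹
t = ln(C₀ / C) / k = ln(0.2274 / 0.0808) / 0.02207
  = ln(2.814) / 0.02207 = 1.035 / 0.02207 = 46.90 h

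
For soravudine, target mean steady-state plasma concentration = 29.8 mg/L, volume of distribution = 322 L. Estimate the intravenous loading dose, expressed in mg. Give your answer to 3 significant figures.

LD = Css × Vd = 29.8 × 322 = 9596 mg

9600 mg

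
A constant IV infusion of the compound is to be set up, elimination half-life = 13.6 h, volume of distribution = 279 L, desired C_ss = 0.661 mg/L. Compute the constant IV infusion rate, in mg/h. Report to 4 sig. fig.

k = ln2 / t½ = 0.693147 / 13.6 = 0.05097 h⁻¹
CL = k × Vd = 0.05097 × 279 = 14.22 L/h
At steady state, infusion rate R₀ = Css × CL = 0.661 × 14.22 = 9.399 mg/h

9.399 mg/h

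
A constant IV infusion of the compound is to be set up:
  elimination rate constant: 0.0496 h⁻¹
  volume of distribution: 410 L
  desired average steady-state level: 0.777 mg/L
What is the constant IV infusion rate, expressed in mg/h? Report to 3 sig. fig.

15.8 mg/h

CL = k × Vd = 0.04960 × 410 = 20.34 L/h
At steady state, infusion rate R₀ = Css × CL = 0.777 × 20.34 = 15.80 mg/h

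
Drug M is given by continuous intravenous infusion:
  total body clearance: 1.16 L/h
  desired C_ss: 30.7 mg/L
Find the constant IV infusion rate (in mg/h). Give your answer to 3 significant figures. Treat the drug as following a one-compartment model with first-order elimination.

At steady state, infusion rate R₀ = Css × CL = 30.7 × 1.160 = 35.61 mg/h

35.6 mg/h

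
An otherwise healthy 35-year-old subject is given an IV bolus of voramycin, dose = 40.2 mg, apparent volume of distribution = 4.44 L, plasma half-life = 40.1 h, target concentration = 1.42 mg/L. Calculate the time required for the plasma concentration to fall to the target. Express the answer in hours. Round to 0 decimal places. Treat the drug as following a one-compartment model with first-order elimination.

C₀ = Dose / Vd = 40.20 / 4.44 = 9.054 mg/L
k = ln2 / t½ = 0.693147 / 40.1 = 0.01729 h⁻¹
t = ln(C₀ / C) / k = ln(9.054 / 1.42) / 0.01729
  = ln(6.376) / 0.01729 = 1.853 / 0.01729 = 107.2 h

107 h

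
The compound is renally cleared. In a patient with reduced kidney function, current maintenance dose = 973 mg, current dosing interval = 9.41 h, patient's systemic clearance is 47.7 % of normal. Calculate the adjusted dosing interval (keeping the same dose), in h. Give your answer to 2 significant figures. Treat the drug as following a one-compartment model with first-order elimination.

20 h

To keep the same average steady-state level, dosing rate must scale with clearance.
CL ratio = 47.7 / 100 = 0.4770
New interval (same dose) = 9.41 / 0.4770 = 19.73 h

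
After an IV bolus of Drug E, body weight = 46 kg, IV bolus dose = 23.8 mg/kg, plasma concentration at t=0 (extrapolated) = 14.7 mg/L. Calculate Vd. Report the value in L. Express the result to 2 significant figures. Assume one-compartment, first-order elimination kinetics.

74 L

Dose = 23.8 × 46 = 1095 mg
Vd = Dose / C₀ = 1095 / 14.7 = 74.49 L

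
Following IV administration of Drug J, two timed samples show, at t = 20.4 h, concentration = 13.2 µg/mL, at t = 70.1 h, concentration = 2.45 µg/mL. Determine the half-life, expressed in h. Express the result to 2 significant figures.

k = ln(C₁/C₂) / (t₂ − t₁) = ln(13.2/2.45) / (70.1 − 20.4)
  = 1.684 / 49.70 = 0.03388 h⁻¹
t½ = ln2 / k = 0.693147 / 0.03388 = 20.46 h

20 h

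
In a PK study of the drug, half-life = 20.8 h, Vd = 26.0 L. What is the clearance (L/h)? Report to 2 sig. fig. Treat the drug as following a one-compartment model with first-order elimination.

k = ln2 / t½ = 0.693147 / 20.8 = 0.03332 h⁻¹
CL = k × Vd = 0.03332 × 26.0 = 0.8663 L/h

0.87 L/h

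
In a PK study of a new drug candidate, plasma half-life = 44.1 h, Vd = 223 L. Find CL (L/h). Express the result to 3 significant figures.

3.51 L/h

k = ln2 / t½ = 0.693147 / 44.1 = 0.01572 h⁻¹
CL = k × Vd = 0.01572 × 223 = 3.506 L/h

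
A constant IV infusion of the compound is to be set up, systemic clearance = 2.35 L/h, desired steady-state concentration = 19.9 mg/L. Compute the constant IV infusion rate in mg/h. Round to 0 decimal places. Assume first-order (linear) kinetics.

At steady state, infusion rate R₀ = Css × CL = 19.9 × 2.350 = 46.77 mg/h

47 mg/h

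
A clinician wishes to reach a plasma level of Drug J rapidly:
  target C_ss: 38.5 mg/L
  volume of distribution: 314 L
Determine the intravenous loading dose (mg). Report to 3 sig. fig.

12100 mg

LD = Css × Vd = 38.5 × 314 = 12090 mg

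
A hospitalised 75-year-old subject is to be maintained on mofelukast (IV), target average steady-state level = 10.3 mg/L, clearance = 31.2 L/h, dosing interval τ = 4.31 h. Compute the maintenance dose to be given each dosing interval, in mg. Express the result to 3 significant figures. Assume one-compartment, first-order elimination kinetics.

At steady state, Dose/τ = Css × CL.
Dose = Css × CL × τ = 10.3 × 31.20 × 4.31 = 1385 mg

1390 mg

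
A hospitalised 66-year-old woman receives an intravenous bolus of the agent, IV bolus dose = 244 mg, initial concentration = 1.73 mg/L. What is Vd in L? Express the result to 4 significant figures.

Vd = Dose / C₀ = 244.0 / 1.73 = 141.0 L

141.0 L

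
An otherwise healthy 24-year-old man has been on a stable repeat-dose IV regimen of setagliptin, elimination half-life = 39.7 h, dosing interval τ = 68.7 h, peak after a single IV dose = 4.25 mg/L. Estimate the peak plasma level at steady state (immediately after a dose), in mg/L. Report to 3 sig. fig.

6.08 mg/L

k = ln2 / t½ = 0.693147 / 39.7 = 0.01746 h⁻¹
e^(−kτ) = e^(−0.01746 × 68.7) = 0.3013
Accumulation ratio R = 1 / (1 − e^(−kτ)) = 1 / (1 − 0.3013) = 1.431
Steady-state peak = C₀ × R = 4.25 × 1.431 = 6.082 mg/L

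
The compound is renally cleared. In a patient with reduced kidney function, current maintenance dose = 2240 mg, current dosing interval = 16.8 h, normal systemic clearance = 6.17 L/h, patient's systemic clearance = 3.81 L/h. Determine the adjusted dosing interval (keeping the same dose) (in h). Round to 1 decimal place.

To keep the same average steady-state level, dosing rate must scale with clearance.
CL ratio = 3.81 / 6.17 = 0.6175
New interval (same dose) = 16.8 / 0.6175 = 27.21 h

27.2 h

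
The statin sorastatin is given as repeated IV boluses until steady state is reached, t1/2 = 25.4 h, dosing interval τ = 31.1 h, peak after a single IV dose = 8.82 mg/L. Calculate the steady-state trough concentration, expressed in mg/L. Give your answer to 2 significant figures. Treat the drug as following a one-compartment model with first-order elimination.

6.6 mg/L

k = ln2 / t½ = 0.693147 / 25.4 = 0.02729 h⁻¹
e^(−kτ) = e^(−0.02729 × 31.1) = 0.4280
Accumulation ratio R = 1 / (1 − e^(−kτ)) = 1 / (1 − 0.4280) = 1.748
Steady-state trough = C₀ × R × e^(−kτ) = 8.82 × 1.748 × 0.4280 = 6.599 mg/L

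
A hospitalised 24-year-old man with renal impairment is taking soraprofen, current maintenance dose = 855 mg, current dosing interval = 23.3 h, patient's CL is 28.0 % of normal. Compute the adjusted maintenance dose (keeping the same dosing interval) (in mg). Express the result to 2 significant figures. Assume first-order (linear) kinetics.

To keep the same average steady-state level, dosing rate must scale with clearance.
CL ratio = 28.0 / 100 = 0.2800
New dose (same interval) = 855 × 0.2800 = 239.4 mg

240 mg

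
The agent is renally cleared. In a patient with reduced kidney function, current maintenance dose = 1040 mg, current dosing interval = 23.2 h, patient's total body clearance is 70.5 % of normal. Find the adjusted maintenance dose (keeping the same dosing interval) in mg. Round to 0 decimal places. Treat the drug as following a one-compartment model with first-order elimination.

733 mg

To keep the same average steady-state level, dosing rate must scale with clearance.
CL ratio = 70.5 / 100 = 0.7050
New dose (same interval) = 1040 × 0.7050 = 733.2 mg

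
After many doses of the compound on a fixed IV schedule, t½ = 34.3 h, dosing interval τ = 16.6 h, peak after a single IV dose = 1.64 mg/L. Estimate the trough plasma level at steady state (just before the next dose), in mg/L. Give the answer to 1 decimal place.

4.1 mg/L

k = ln2 / t½ = 0.693147 / 34.3 = 0.02021 h⁻¹
e^(−kτ) = e^(−0.02021 × 16.6) = 0.7150
Accumulation ratio R = 1 / (1 − e^(−kτ)) = 1 / (1 − 0.7150) = 3.509
Steady-state trough = C₀ × R × e^(−kτ) = 1.64 × 3.509 × 0.7150 = 4.115 mg/L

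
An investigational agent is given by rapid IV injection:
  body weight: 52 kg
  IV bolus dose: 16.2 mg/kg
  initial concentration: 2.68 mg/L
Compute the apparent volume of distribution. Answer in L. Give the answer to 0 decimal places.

Dose = 16.2 × 52 = 842.4 mg
Vd = Dose / C₀ = 842.4 / 2.68 = 314.3 L

314 L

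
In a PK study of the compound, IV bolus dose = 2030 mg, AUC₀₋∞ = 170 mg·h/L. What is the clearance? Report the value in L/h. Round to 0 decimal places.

12 L/h

CL = Dose / AUC = 2030 / 170 = 11.94 L/h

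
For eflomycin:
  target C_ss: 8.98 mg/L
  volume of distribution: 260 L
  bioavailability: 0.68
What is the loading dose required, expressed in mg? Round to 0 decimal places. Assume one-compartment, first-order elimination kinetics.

LD = Css × Vd / F = 8.98 × 260 / 0.68 = 3434 mg

3434 mg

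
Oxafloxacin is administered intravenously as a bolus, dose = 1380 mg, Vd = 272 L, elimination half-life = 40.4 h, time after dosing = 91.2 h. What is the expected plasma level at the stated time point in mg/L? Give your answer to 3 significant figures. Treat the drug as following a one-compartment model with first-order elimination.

C₀ = Dose / Vd = 1380 / 272 = 5.074 mg/L
k = ln2 / t½ = 0.693147 / 40.4 = 0.01716 h⁻¹
C = C₀ · e^(−k·t) = 5.074 × e^(−0.01716 × 91.2)
  = 5.074 × 0.2091 = 1.061 mg/L

1.06 mg/L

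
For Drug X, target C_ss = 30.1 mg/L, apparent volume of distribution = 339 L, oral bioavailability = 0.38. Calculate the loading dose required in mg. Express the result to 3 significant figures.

26900 mg

LD = Css × Vd / F = 30.1 × 339 / 0.38 = 26850 mg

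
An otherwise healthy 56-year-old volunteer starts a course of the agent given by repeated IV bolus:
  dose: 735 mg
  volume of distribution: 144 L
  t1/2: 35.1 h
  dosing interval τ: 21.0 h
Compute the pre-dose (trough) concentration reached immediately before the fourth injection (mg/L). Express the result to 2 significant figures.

C₀ per dose = Dose / Vd = 735 / 144 = 5.104 mg/L
k = ln2 / t½ = 0.693147 / 35.1 = 0.01975 h⁻¹
Fraction remaining after one interval: r = e^(−kτ) = e^(−0.01975 × 21.0) = 0.6605
Before dose 4, 3 doses have been given (aged 1τ, 2τ, 3τ).
C_trough = C₀ × (r + r² + … + r^3) = C₀ × r(1−r^3)/(1−r)
        = 5.104 × 0.6605 × (1 − 0.2881) / (1 − 0.6605) = 7.069 mg/L

7.1 mg/L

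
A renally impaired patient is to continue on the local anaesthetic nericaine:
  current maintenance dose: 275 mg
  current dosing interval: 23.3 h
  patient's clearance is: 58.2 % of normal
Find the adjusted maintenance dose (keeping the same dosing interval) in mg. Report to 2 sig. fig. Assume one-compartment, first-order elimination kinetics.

160 mg

To keep the same average steady-state level, dosing rate must scale with clearance.
CL ratio = 58.2 / 100 = 0.5820
New dose (same interval) = 275 × 0.5820 = 160.1 mg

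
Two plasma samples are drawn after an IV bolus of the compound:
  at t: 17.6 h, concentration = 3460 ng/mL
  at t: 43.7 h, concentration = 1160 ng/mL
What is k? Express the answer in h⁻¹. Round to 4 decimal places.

0.0419 h⁻¹

k = ln(C₁/C₂) / (t₂ − t₁) = ln(3460/1160) / (43.7 − 17.6)
  = 1.093 / 26.10 = 0.04188 h⁻¹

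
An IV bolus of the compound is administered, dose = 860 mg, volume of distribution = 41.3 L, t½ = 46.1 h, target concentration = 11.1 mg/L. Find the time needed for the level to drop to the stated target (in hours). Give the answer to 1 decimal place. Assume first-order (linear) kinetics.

C₀ = Dose / Vd = 860.0 / 41.3 = 20.82 mg/L
k = ln2 / t½ = 0.693147 / 46.1 = 0.01504 h⁻¹
t = ln(C₀ / C) / k = ln(20.82 / 11.1) / 0.01504
  = ln(1.876) / 0.01504 = 0.6291 / 0.01504 = 41.83 h

41.8 h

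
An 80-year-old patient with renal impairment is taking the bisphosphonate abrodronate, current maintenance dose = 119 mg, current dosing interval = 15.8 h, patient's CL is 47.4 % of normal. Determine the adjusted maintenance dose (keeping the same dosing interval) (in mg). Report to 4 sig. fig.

56.41 mg

To keep the same average steady-state level, dosing rate must scale with clearance.
CL ratio = 47.4 / 100 = 0.4740
New dose (same interval) = 119 × 0.4740 = 56.41 mg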